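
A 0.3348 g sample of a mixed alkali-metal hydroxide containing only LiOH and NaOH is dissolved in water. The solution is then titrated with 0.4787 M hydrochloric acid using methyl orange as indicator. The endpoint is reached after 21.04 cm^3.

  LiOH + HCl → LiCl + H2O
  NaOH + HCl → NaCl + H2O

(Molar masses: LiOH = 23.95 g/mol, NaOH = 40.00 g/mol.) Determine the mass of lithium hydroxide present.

n(HCl) = 0.02104 × 0.4787 = 0.01007 mol
Let x = n(LiOH), y = n(NaOH).
Titrant: 1x + 1y = 0.01007;  mass: 23.95x + 40.00y = 0.3348
Solving, x = 4.241 × 10^-3 mol, y = 5.830 × 10^-3 mol
mass of LiOH = 4.241 × 10^-3 × 23.95 = 0.1016 g

0.1016 g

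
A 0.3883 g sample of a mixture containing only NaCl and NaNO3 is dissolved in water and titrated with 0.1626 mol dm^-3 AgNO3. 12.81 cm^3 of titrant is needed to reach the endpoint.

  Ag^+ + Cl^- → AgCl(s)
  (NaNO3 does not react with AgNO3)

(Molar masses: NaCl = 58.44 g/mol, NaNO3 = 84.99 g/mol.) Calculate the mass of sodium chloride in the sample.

0.1217 g

n(AgNO3) = 0.01281 × 0.1626 = 2.083 × 10^-3 mol
Let x = n(NaCl), y = n(NaNO3).
Titrant: 1x = 2.083 × 10^-3;  mass: 58.44x + 84.99y = 0.3883
Solving, x = 2.083 × 10^-3 mol, y = 3.137 × 10^-3 mol
mass of NaCl = 2.083 × 10^-3 × 58.44 = 0.1217 g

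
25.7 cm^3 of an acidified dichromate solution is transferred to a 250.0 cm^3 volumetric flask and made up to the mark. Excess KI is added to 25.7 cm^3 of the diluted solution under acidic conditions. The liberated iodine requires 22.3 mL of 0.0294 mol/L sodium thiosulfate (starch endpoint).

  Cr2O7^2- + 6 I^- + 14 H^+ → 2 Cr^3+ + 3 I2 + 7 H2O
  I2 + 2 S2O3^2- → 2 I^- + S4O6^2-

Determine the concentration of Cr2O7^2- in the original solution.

0.0414 mol/L

n(S2O3^2-) = 0.0223 × 0.0294 = 6.56 × 10^-4 mol
n(I2) = n(S2O3^2-)/2 = 3.28 × 10^-4 mol
From the 1:3 ratio, n(Cr2O7^2-) in the aliquot = 1/3 × 3.28 × 10^-4 = 1.09 × 10^-4 mol
[Cr2O7^2-]_dilute = 1.09 × 10^-4 / 0.0257 = 0.00425 mol/L
[Cr2O7^2-]_original = 0.00425 × 250.0/25.7 = 0.0414 mol/L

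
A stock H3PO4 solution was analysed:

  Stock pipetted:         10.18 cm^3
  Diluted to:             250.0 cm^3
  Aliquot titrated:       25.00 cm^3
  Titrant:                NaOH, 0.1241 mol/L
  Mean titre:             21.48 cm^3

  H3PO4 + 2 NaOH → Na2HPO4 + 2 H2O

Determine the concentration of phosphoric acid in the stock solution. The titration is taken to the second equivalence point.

1.309 mol/L

n(NaOH) = 0.02148 × 0.1241 = 2.666 × 10^-3 mol
From the 1:2 ratio, n(H3PO4) in the aliquot = 1/2 × 2.666 × 10^-3 = 1.333 × 10^-3 mol
[H3PO4]_dilute = 1.333 × 10^-3 / 0.02500 = 0.05331 mol/L
Dilution factor = 250.0 / 10.18 = 24.56
[H3PO4]_stock = 0.05331 × 24.56 = 1.309 mol/L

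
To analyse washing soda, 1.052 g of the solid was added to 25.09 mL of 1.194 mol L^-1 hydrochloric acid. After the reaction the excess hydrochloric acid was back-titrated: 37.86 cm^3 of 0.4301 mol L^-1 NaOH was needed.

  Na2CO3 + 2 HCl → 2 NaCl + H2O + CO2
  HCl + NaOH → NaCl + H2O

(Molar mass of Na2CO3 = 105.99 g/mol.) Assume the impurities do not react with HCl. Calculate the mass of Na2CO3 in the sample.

n(HCl) added = 0.02509 × 1.194 = 0.02996 mol
n(NaOH) used in back-titration = 0.03786 × 0.4301 = 0.01628 mol
n(HCl) left over = 0.01628 mol (1:1 ratio)
n(HCl) consumed by analyte = 0.02996 − 0.01628 = 0.01367 mol
From the 1:2 ratio, n(Na2CO3) = 1/2 × 0.01367 = 6.837 × 10^-3 mol
mass of Na2CO3 = 6.837 × 10^-3 × 105.99 = 0.7246 g

0.7246 g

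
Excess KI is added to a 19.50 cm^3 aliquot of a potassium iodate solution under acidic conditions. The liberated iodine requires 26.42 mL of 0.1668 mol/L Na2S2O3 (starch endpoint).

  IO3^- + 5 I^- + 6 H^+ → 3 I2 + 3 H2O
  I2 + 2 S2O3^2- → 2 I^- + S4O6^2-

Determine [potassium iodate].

n(S2O3^2-) = 0.02642 × 0.1668 = 4.407 × 10^-3 mol
n(I2) = n(S2O3^2-)/2 = 2.203 × 10^-3 mol
From the 1:3 ratio, n(IO3^-) in the aliquot = 1/3 × 2.203 × 10^-3 = 7.345 × 10^-4 mol
[IO3^-] = 7.345 × 10^-4 / 0.01950 = 0.03767 mol/L

0.03767 mol/L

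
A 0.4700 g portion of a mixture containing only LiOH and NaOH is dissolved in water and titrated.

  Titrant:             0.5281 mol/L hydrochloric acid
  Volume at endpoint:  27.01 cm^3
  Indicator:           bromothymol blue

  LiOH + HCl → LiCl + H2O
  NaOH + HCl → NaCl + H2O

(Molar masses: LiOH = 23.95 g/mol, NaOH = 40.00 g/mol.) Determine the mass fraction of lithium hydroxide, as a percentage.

31.93 %

n(HCl) = 0.02701 × 0.5281 = 0.01426 mol
Let x = n(LiOH), y = n(NaOH).
Titrant: 1x + 1y = 0.01426;  mass: 23.95x + 40.00y = 0.4700
Solving, x = 6.265 × 10^-3 mol, y = 7.999 × 10^-3 mol
mass of LiOH = 6.265 × 10^-3 × 23.95 = 0.1501 g
% LiOH = 0.1501 / 0.4700 × 100 = 31.93 %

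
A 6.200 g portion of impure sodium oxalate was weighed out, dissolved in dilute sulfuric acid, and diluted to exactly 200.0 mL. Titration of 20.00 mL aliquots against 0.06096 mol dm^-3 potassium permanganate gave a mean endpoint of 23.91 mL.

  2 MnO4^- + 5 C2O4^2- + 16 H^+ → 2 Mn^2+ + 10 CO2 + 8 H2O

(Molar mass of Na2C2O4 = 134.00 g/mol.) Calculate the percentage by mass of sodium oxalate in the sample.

n(KMnO4) per titration = 0.02391 × 0.06096 = 1.458 × 10^-3 mol
From the 5:2 ratio, n(Na2C2O4) in each aliquot = 5/2 × 1.458 × 10^-3 = 3.644 × 10^-3 mol
n(Na2C2O4) in the whole flask = 3.644 × 10^-3 × 200.0/20.00 = 0.03644 mol
mass of Na2C2O4 = 0.03644 × 134.00 = 4.883 g
% Na2C2O4 = 4.883 / 6.200 × 100 = 78.75 %

78.75 %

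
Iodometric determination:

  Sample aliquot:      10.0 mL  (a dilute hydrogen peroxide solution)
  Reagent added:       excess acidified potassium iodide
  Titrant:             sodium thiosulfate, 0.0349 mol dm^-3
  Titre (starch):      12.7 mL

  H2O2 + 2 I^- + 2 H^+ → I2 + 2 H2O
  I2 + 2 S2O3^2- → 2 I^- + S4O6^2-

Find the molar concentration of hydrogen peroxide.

0.0222 mol/L

n(S2O3^2-) = 0.0127 × 0.0349 = 4.43 × 10^-4 mol
n(I2) = n(S2O3^2-)/2 = 2.22 × 10^-4 mol
n(H2O2) in the aliquot = 2.22 × 10^-4 mol (1:1 ratio)
[H2O2] = 2.22 × 10^-4 / 0.0100 = 0.0222 mol/L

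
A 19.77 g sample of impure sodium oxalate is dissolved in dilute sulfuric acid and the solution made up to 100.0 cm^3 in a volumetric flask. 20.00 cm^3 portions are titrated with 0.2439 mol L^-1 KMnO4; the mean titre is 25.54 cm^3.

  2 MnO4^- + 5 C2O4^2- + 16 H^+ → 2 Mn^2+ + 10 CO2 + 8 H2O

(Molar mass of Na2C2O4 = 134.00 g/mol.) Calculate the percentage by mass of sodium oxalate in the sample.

52.78 %

n(KMnO4) per titration = 0.02554 × 0.2439 = 6.229 × 10^-3 mol
From the 5:2 ratio, n(Na2C2O4) in each aliquot = 5/2 × 6.229 × 10^-3 = 0.01557 mol
n(Na2C2O4) in the whole flask = 0.01557 × 100.0/20.00 = 0.07787 mol
mass of Na2C2O4 = 0.07787 × 134.00 = 10.43 g
% Na2C2O4 = 10.43 / 19.77 × 100 = 52.78 %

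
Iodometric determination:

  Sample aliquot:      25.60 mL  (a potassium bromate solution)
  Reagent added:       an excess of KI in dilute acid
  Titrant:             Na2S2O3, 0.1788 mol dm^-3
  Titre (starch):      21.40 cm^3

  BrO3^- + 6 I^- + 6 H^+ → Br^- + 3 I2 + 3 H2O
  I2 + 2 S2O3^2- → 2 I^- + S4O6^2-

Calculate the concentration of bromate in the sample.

n(S2O3^2-) = 0.02140 × 0.1788 = 3.826 × 10^-3 mol
n(I2) = n(S2O3^2-)/2 = 1.913 × 10^-3 mol
From the 1:3 ratio, n(BrO3^-) in the aliquot = 1/3 × 1.913 × 10^-3 = 6.377 × 10^-4 mol
[BrO3^-] = 6.377 × 10^-4 / 0.02560 = 0.02491 mol/L

0.02491 mol/L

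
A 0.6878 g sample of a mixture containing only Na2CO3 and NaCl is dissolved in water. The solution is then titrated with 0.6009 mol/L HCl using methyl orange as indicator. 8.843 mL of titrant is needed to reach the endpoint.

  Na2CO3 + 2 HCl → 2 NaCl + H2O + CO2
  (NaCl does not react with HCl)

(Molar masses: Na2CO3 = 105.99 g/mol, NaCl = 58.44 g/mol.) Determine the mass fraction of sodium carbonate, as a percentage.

n(HCl) = 0.008843 × 0.6009 = 5.314 × 10^-3 mol
Let x = n(Na2CO3), y = n(NaCl).
Titrant: 2x = 5.314 × 10^-3;  mass: 105.99x + 58.44y = 0.6878
Solving, x = 2.657 × 10^-3 mol, y = 6.951 × 10^-3 mol
mass of Na2CO3 = 2.657 × 10^-3 × 105.99 = 0.2816 g
% Na2CO3 = 0.2816 / 0.6878 × 100 = 40.94 %

40.94 %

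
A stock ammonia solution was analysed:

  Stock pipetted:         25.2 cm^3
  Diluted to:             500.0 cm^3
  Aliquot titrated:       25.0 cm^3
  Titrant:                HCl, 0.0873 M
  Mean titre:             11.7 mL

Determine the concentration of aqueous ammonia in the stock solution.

NH3 + HCl → NH4Cl
n(HCl) = 0.0117 × 0.0873 = 1.02 × 10^-3 mol
n(NH3) in the aliquot = 1.02 × 10^-3 mol (1:1 ratio)
[NH3]_dilute = 1.02 × 10^-3 / 0.0250 = 0.0409 mol/L
Dilution factor = 500.0 / 25.2 = 19.84
[NH3]_stock = 0.0409 × 19.84 = 0.811 mol/L

0.811 M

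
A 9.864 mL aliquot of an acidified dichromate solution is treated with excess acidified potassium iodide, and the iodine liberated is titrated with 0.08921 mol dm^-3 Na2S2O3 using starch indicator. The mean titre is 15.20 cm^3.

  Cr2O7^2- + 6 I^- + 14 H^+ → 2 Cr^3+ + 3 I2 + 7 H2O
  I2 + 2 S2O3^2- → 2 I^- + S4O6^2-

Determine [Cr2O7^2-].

0.02291 mol/L

n(S2O3^2-) = 0.01520 × 0.08921 = 1.356 × 10^-3 mol
n(I2) = n(S2O3^2-)/2 = 6.780 × 10^-4 mol
From the 1:3 ratio, n(Cr2O7^2-) in the aliquot = 1/3 × 6.780 × 10^-4 = 2.260 × 10^-4 mol
[Cr2O7^2-] = 2.260 × 10^-4 / 0.009864 = 0.02291 mol/L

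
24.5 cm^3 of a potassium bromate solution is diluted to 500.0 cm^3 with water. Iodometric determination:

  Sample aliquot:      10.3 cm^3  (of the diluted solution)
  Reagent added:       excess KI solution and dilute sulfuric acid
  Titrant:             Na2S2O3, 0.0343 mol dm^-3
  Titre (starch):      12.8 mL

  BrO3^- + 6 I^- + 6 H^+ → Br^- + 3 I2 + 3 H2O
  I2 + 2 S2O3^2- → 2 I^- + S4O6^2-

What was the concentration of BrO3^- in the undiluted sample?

0.145 mol/L

n(S2O3^2-) = 0.0128 × 0.0343 = 4.39 × 10^-4 mol
n(I2) = n(S2O3^2-)/2 = 2.20 × 10^-4 mol
From the 1:3 ratio, n(BrO3^-) in the aliquot = 1/3 × 2.20 × 10^-4 = 7.32 × 10^-5 mol
[BrO3^-]_dilute = 7.32 × 10^-5 / 0.0103 = 0.00710 mol/L
[BrO3^-]_original = 0.00710 × 500.0/24.5 = 0.145 mol/L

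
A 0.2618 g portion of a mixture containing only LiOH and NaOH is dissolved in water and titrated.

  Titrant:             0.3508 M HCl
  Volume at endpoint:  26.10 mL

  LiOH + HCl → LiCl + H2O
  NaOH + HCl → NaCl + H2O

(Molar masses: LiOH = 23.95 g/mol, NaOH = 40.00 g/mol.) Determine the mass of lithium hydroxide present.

0.1558 g

n(HCl) = 0.02610 × 0.3508 = 9.156 × 10^-3 mol
Let x = n(LiOH), y = n(NaOH).
Titrant: 1x + 1y = 9.156 × 10^-3;  mass: 23.95x + 40.00y = 0.2618
Solving, x = 6.507 × 10^-3 mol, y = 2.649 × 10^-3 mol
mass of LiOH = 6.507 × 10^-3 × 23.95 = 0.1558 g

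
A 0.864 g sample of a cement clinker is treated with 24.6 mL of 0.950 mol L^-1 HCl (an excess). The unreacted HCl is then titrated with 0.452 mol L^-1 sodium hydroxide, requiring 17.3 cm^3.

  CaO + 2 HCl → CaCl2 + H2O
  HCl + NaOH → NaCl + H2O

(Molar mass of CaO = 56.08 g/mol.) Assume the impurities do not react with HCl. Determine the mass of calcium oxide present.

n(HCl) added = 0.0246 × 0.950 = 0.0234 mol
n(NaOH) used in back-titration = 0.0173 × 0.452 = 7.82 × 10^-3 mol
n(HCl) left over = 7.82 × 10^-3 mol (1:1 ratio)
n(HCl) consumed by analyte = 0.0234 − 7.82 × 10^-3 = 0.0156 mol
From the 1:2 ratio, n(CaO) = 1/2 × 0.0156 = 7.78 × 10^-3 mol
mass of CaO = 7.78 × 10^-3 × 56.08 = 0.436 g

0.436 g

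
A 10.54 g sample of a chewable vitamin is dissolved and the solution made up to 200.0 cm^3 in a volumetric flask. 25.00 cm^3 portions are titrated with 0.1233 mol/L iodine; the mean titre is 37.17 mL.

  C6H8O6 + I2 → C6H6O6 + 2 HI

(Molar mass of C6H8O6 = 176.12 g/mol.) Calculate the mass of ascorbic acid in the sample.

6.457 g

n(I2) per titration = 0.03717 × 0.1233 = 4.583 × 10^-3 mol
n(C6H8O6) in each aliquot = 4.583 × 10^-3 mol (1:1 ratio)
n(C6H8O6) in the whole flask = 4.583 × 10^-3 × 200.0/25.00 = 0.03666 mol
mass of C6H8O6 = 0.03666 × 176.12 = 6.457 g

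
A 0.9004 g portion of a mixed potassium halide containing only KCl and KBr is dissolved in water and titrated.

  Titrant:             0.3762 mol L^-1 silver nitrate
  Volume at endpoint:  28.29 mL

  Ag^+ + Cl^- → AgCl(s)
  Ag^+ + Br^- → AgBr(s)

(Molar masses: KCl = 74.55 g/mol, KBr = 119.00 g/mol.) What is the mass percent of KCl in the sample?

n(AgNO3) = 0.02829 × 0.3762 = 0.01064 mol
Let x = n(KCl), y = n(KBr).
Titrant: 1x + 1y = 0.01064;  mass: 74.55x + 119.00y = 0.9004
Solving, x = 8.236 × 10^-3 mol, y = 2.407 × 10^-3 mol
mass of KCl = 8.236 × 10^-3 × 74.55 = 0.6140 g
% KCl = 0.6140 / 0.9004 × 100 = 68.19 %

68.19 %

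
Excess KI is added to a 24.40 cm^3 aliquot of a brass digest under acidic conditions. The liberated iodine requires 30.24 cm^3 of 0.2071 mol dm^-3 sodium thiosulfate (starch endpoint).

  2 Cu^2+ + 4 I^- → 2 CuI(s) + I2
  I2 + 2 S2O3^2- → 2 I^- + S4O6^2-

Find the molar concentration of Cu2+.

n(S2O3^2-) = 0.03024 × 0.2071 = 6.263 × 10^-3 mol
n(I2) = n(S2O3^2-)/2 = 3.131 × 10^-3 mol
From the 2:1 ratio, n(Cu2+) in the aliquot = 2/1 × 3.131 × 10^-3 = 6.263 × 10^-3 mol
[Cu2+] = 6.263 × 10^-3 / 0.02440 = 0.2567 mol/L

0.2567 mol/L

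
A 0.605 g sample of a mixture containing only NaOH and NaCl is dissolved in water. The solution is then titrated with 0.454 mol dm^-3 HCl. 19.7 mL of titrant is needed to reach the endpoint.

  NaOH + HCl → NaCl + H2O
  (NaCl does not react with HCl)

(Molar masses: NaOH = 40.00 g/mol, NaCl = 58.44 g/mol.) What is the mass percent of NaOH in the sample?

n(HCl) = 0.0197 × 0.454 = 8.94 × 10^-3 mol
Let x = n(NaOH), y = n(NaCl).
Titrant: 1x = 8.94 × 10^-3;  mass: 40.00x + 58.44y = 0.605
Solving, x = 8.94 × 10^-3 mol, y = 4.23 × 10^-3 mol
mass of NaOH = 8.94 × 10^-3 × 40.00 = 0.358 g
% NaOH = 0.358 / 0.605 × 100 = 59.1 %

59.1 %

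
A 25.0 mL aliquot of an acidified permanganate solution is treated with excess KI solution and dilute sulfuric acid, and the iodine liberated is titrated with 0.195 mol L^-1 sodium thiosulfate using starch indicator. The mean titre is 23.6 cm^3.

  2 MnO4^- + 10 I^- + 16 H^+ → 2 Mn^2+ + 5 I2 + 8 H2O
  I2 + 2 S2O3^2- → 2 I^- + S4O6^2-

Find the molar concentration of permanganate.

0.0368 mol/L

n(S2O3^2-) = 0.0236 × 0.195 = 4.60 × 10^-3 mol
n(I2) = n(S2O3^2-)/2 = 2.30 × 10^-3 mol
From the 2:5 ratio, n(MnO4^-) in the aliquot = 2/5 × 2.30 × 10^-3 = 9.20 × 10^-4 mol
[MnO4^-] = 9.20 × 10^-4 / 0.0250 = 0.0368 mol/L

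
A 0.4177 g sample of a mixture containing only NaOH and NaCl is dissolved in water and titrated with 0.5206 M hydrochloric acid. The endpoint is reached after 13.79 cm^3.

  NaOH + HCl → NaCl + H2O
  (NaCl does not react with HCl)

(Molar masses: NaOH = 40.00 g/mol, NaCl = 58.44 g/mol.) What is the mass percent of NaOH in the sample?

n(HCl) = 0.01379 × 0.5206 = 7.179 × 10^-3 mol
Let x = n(NaOH), y = n(NaCl).
Titrant: 1x = 7.179 × 10^-3;  mass: 40.00x + 58.44y = 0.4177
Solving, x = 7.179 × 10^-3 mol, y = 2.234 × 10^-3 mol
mass of NaOH = 7.179 × 10^-3 × 40.00 = 0.2872 g
% NaOH = 0.2872 / 0.4177 × 100 = 68.75 %

68.75 %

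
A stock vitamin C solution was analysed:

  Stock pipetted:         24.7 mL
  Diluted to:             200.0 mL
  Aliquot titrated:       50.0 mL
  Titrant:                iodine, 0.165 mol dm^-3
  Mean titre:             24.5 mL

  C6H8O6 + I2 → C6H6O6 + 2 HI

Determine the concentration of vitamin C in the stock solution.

0.655 mol/L

n(I2) = 0.0245 × 0.165 = 4.04 × 10^-3 mol
n(C6H8O6) in the aliquot = 4.04 × 10^-3 mol (1:1 ratio)
[C6H8O6]_dilute = 4.04 × 10^-3 / 0.0500 = 0.0808 mol/L
Dilution factor = 200.0 / 24.7 = 8.097
[C6H8O6]_stock = 0.0808 × 8.097 = 0.655 mol/L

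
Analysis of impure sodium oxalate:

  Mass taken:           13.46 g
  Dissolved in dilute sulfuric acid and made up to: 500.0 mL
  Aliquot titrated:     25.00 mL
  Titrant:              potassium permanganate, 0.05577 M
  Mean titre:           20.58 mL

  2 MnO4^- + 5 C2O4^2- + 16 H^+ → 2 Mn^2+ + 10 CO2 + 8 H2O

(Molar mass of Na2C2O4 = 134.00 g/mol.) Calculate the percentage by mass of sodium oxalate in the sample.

n(KMnO4) per titration = 0.02058 × 0.05577 = 1.148 × 10^-3 mol
From the 5:2 ratio, n(Na2C2O4) in each aliquot = 5/2 × 1.148 × 10^-3 = 2.869 × 10^-3 mol
n(Na2C2O4) in the whole flask = 2.869 × 10^-3 × 500.0/25.00 = 0.05739 mol
mass of Na2C2O4 = 0.05739 × 134.00 = 7.690 g
% Na2C2O4 = 7.690 / 13.46 × 100 = 57.13 %

57.13 %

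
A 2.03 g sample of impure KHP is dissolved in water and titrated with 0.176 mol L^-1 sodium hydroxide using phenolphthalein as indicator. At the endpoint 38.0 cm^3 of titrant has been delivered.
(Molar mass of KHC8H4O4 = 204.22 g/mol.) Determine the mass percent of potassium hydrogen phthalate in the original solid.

KHC8H4O4 + NaOH → KNaC8H4O4 + H2O
n(NaOH) = 0.0380 L × 0.176 mol/L = 6.69 × 10^-3 mol
n(KHC8H4O4) = 6.69 × 10^-3 mol (1:1 ratio)
mass of KHC8H4O4 = 6.69 × 10^-3 × 204.22 g/mol = 1.37 g
% KHC8H4O4 = 1.37 / 2.03 × 100 = 67.3 %

67.3 %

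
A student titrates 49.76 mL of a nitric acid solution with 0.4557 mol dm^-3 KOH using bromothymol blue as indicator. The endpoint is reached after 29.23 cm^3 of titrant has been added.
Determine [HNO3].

HNO3 + KOH → KNO3 + H2O
n(KOH) = 0.02923 L × 0.4557 mol/L = 0.01332 mol
n(HNO3) = 0.01332 mol (1:1 mole ratio)
[HNO3] = 0.01332 mol / 0.04976 L = 0.2677 mol/L

0.2677 mol/L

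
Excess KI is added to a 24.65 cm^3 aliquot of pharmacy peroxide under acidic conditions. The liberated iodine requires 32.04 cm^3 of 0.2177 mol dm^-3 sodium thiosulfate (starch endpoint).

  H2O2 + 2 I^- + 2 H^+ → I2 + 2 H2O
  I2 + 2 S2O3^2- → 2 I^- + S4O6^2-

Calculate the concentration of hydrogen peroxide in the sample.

0.1415 mol/L

n(S2O3^2-) = 0.03204 × 0.2177 = 6.975 × 10^-3 mol
n(I2) = n(S2O3^2-)/2 = 3.488 × 10^-3 mol
n(H2O2) in the aliquot = 3.488 × 10^-3 mol (1:1 ratio)
[H2O2] = 3.488 × 10^-3 / 0.02465 = 0.1415 mol/L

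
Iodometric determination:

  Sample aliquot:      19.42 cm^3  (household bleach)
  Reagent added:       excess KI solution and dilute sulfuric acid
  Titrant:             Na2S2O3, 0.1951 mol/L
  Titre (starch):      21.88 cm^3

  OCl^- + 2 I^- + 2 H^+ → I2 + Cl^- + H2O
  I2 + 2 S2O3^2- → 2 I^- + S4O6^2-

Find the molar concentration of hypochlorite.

n(S2O3^2-) = 0.02188 × 0.1951 = 4.269 × 10^-3 mol
n(I2) = n(S2O3^2-)/2 = 2.134 × 10^-3 mol
n(OCl^-) in the aliquot = 2.134 × 10^-3 mol (1:1 ratio)
[OCl^-] = 2.134 × 10^-3 / 0.01942 = 0.1099 mol/L

0.1099 mol/L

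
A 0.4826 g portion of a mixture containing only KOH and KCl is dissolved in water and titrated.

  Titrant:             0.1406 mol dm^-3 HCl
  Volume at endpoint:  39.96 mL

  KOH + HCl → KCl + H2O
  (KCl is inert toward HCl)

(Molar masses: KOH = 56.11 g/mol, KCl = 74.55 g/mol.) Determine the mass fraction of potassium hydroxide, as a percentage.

n(HCl) = 0.03996 × 0.1406 = 5.618 × 10^-3 mol
Let x = n(KOH), y = n(KCl).
Titrant: 1x = 5.618 × 10^-3;  mass: 56.11x + 74.55y = 0.4826
Solving, x = 5.618 × 10^-3 mol, y = 2.245 × 10^-3 mol
mass of KOH = 5.618 × 10^-3 × 56.11 = 0.3152 g
% KOH = 0.3152 / 0.4826 × 100 = 65.32 %

65.32 %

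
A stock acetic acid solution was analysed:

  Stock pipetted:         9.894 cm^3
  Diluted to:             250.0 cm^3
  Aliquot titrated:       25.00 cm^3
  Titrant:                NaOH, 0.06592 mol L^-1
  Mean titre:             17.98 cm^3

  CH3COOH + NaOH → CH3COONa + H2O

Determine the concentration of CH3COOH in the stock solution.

n(NaOH) = 0.01798 × 0.06592 = 1.185 × 10^-3 mol
n(CH3COOH) in the aliquot = 1.185 × 10^-3 mol (1:1 ratio)
[CH3COOH]_dilute = 1.185 × 10^-3 / 0.02500 = 0.04741 mol/L
Dilution factor = 250.0 / 9.894 = 25.27
[CH3COOH]_stock = 0.04741 × 25.27 = 1.198 mol/L

1.198 mol/L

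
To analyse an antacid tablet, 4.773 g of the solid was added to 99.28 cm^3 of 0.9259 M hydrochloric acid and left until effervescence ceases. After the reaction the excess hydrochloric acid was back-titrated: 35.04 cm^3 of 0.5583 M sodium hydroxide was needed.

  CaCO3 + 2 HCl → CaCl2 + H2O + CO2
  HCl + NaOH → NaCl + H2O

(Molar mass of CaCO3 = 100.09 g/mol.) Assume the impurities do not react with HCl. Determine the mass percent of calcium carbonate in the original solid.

75.87 %

n(HCl) added = 0.09928 × 0.9259 = 0.09192 mol
n(NaOH) used in back-titration = 0.03504 × 0.5583 = 0.01956 mol
n(HCl) left over = 0.01956 mol (1:1 ratio)
n(HCl) consumed by analyte = 0.09192 − 0.01956 = 0.07236 mol
From the 1:2 ratio, n(CaCO3) = 1/2 × 0.07236 = 0.03618 mol
mass of CaCO3 = 0.03618 × 100.09 = 3.621 g
% CaCO3 = 3.621 / 4.773 × 100 = 75.87 %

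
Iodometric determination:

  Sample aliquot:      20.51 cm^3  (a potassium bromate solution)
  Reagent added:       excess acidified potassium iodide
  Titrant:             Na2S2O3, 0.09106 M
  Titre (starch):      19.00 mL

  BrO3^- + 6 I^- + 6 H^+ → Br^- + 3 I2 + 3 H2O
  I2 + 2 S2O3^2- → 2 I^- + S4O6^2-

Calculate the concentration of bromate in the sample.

n(S2O3^2-) = 0.01900 × 0.09106 = 1.730 × 10^-3 mol
n(I2) = n(S2O3^2-)/2 = 8.651 × 10^-4 mol
From the 1:3 ratio, n(BrO3^-) in the aliquot = 1/3 × 8.651 × 10^-4 = 2.884 × 10^-4 mol
[BrO3^-] = 2.884 × 10^-4 / 0.02051 = 0.01406 mol/L

0.01406 M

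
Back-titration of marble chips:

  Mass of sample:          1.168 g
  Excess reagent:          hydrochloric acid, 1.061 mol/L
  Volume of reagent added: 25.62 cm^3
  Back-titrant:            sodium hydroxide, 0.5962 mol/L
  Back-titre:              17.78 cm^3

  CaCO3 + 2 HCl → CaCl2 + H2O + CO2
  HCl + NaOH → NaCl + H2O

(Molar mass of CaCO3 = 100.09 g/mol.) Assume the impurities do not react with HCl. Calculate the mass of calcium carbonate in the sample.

n(HCl) added = 0.02562 × 1.061 = 0.02718 mol
n(NaOH) used in back-titration = 0.01778 × 0.5962 = 0.01060 mol
n(HCl) left over = 0.01060 mol (1:1 ratio)
n(HCl) consumed by analyte = 0.02718 − 0.01060 = 0.01658 mol
From the 1:2 ratio, n(CaCO3) = 1/2 × 0.01658 = 8.291 × 10^-3 mol
mass of CaCO3 = 8.291 × 10^-3 × 100.09 = 0.8299 g

0.8299 g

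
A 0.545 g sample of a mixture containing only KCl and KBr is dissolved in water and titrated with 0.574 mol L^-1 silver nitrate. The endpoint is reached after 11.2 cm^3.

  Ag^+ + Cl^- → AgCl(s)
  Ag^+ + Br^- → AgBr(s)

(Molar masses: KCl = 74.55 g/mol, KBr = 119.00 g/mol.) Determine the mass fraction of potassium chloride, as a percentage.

67.7 %

n(AgNO3) = 0.0112 × 0.574 = 6.43 × 10^-3 mol
Let x = n(KCl), y = n(KBr).
Titrant: 1x + 1y = 6.43 × 10^-3;  mass: 74.55x + 119.00y = 0.545
Solving, x = 4.95 × 10^-3 mol, y = 1.48 × 10^-3 mol
mass of KCl = 4.95 × 10^-3 × 74.55 = 0.369 g
% KCl = 0.369 / 0.545 × 100 = 67.7 %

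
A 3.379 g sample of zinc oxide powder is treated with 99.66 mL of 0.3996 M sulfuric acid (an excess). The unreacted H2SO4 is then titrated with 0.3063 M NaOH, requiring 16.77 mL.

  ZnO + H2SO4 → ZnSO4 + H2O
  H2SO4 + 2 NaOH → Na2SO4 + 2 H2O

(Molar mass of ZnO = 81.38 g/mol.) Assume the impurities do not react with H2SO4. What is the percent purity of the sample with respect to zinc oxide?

n(H2SO4) added = 0.09966 × 0.3996 = 0.03982 mol
n(NaOH) used in back-titration = 0.01677 × 0.3063 = 5.137 × 10^-3 mol
From the 1:2 ratio, n(H2SO4) left over = 1/2 × 5.137 × 10^-3 = 2.568 × 10^-3 mol
n(H2SO4) consumed by analyte = 0.03982 − 2.568 × 10^-3 = 0.03726 mol
n(ZnO) = 0.03726 mol (1:1 ratio)
mass of ZnO = 0.03726 × 81.38 = 3.032 g
% ZnO = 3.032 / 3.379 × 100 = 89.73 %

89.73 %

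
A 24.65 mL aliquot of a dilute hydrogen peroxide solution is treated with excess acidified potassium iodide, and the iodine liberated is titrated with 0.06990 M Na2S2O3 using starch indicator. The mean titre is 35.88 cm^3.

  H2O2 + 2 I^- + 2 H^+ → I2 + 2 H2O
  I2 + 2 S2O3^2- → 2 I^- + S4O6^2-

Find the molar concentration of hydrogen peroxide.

0.05087 M

n(S2O3^2-) = 0.03588 × 0.06990 = 2.508 × 10^-3 mol
n(I2) = n(S2O3^2-)/2 = 1.254 × 10^-3 mol
n(H2O2) in the aliquot = 1.254 × 10^-3 mol (1:1 ratio)
[H2O2] = 1.254 × 10^-3 / 0.02465 = 0.05087 mol/L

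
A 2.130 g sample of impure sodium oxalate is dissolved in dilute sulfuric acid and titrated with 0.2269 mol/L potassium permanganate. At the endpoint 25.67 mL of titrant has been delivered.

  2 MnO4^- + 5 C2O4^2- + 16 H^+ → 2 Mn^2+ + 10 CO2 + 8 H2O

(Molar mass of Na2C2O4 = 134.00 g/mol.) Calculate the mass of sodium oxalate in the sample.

1.951 g

n(KMnO4) = 0.02567 L × 0.2269 mol/L = 5.825 × 10^-3 mol
From the 5:2 ratio, n(Na2C2O4) = 5/2 × 5.825 × 10^-3 = 0.01456 mol
mass of Na2C2O4 = 0.01456 × 134.00 g/mol = 1.951 g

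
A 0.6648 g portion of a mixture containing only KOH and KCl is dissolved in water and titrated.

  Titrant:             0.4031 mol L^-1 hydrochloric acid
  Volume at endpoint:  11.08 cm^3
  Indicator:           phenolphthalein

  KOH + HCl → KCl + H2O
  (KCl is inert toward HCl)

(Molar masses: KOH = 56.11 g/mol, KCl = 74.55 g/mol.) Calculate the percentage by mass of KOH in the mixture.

n(HCl) = 0.01108 × 0.4031 = 4.466 × 10^-3 mol
Let x = n(KOH), y = n(KCl).
Titrant: 1x = 4.466 × 10^-3;  mass: 56.11x + 74.55y = 0.6648
Solving, x = 4.466 × 10^-3 mol, y = 5.556 × 10^-3 mol
mass of KOH = 4.466 × 10^-3 × 56.11 = 0.2506 g
% KOH = 0.2506 / 0.6648 × 100 = 37.70 %

37.70 %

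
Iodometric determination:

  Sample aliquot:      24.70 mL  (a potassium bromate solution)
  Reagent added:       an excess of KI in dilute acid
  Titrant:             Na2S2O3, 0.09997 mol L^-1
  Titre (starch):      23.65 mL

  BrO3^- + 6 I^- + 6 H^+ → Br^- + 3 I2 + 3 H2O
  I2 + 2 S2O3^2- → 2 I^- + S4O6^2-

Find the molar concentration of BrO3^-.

n(S2O3^2-) = 0.02365 × 0.09997 = 2.364 × 10^-3 mol
n(I2) = n(S2O3^2-)/2 = 1.182 × 10^-3 mol
From the 1:3 ratio, n(BrO3^-) in the aliquot = 1/3 × 1.182 × 10^-3 = 3.940 × 10^-4 mol
[BrO3^-] = 3.940 × 10^-4 / 0.02470 = 0.01595 mol/L

0.01595 mol/L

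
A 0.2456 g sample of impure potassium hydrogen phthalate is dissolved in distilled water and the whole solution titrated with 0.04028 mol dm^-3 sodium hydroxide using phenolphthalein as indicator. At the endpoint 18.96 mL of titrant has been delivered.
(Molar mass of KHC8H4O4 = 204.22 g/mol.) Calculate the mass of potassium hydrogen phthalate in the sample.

KHC8H4O4 + NaOH → KNaC8H4O4 + H2O
n(NaOH) = 0.01896 L × 0.04028 mol/L = 7.637 × 10^-4 mol
n(KHC8H4O4) = 7.637 × 10^-4 mol (1:1 ratio)
mass of KHC8H4O4 = 7.637 × 10^-4 × 204.22 g/mol = 0.1560 g

0.1560 g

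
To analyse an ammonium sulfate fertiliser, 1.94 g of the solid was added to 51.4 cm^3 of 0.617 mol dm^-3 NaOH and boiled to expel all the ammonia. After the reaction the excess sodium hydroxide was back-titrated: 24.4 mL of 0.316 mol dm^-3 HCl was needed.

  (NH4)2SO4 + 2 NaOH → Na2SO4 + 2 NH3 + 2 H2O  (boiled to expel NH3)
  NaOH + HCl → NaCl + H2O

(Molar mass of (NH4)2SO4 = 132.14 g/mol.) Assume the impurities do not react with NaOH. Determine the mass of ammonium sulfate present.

1.59 g

n(NaOH) added = 0.0514 × 0.617 = 0.0317 mol
n(HCl) used in back-titration = 0.0244 × 0.316 = 7.71 × 10^-3 mol
n(NaOH) left over = 7.71 × 10^-3 mol (1:1 ratio)
n(NaOH) consumed by analyte = 0.0317 − 7.71 × 10^-3 = 0.0240 mol
From the 1:2 ratio, n((NH4)2SO4) = 1/2 × 0.0240 = 0.0120 mol
mass of (NH4)2SO4 = 0.0120 × 132.14 = 1.59 g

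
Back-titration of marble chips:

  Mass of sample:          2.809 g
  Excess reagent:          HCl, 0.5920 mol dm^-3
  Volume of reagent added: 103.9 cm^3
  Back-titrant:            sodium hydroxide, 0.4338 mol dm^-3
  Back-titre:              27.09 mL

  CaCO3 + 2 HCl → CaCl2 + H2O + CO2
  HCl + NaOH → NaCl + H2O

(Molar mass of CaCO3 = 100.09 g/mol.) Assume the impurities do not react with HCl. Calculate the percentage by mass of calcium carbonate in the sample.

n(HCl) added = 0.1039 × 0.5920 = 0.06151 mol
n(NaOH) used in back-titration = 0.02709 × 0.4338 = 0.01175 mol
n(HCl) left over = 0.01175 mol (1:1 ratio)
n(HCl) consumed by analyte = 0.06151 − 0.01175 = 0.04976 mol
From the 1:2 ratio, n(CaCO3) = 1/2 × 0.04976 = 0.02488 mol
mass of CaCO3 = 0.02488 × 100.09 = 2.490 g
% CaCO3 = 2.490 / 2.809 × 100 = 88.65 %

88.65 %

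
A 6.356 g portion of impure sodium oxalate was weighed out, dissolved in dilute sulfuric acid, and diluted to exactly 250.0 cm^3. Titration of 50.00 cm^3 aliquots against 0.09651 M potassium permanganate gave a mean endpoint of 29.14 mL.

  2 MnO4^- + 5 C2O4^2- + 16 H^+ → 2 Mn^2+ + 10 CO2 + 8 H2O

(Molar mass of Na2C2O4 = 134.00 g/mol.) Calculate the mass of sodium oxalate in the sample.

4.711 g

n(KMnO4) per titration = 0.02914 × 0.09651 = 2.812 × 10^-3 mol
From the 5:2 ratio, n(Na2C2O4) in each aliquot = 5/2 × 2.812 × 10^-3 = 7.031 × 10^-3 mol
n(Na2C2O4) in the whole flask = 7.031 × 10^-3 × 250.0/50.00 = 0.03515 mol
mass of Na2C2O4 = 0.03515 × 134.00 = 4.711 g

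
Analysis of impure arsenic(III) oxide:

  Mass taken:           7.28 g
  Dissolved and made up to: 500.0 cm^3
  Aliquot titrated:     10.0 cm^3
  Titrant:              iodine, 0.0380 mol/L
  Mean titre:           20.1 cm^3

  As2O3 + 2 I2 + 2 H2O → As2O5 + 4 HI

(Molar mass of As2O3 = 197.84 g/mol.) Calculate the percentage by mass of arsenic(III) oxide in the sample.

n(I2) per titration = 0.0201 × 0.0380 = 7.64 × 10^-4 mol
From the 1:2 ratio, n(As2O3) in each aliquot = 1/2 × 7.64 × 10^-4 = 3.82 × 10^-4 mol
n(As2O3) in the whole flask = 3.82 × 10^-4 × 500.0/10.0 = 0.0191 mol
mass of As2O3 = 0.0191 × 197.84 = 3.78 g
% As2O3 = 3.78 / 7.28 × 100 = 51.9 %

51.9 %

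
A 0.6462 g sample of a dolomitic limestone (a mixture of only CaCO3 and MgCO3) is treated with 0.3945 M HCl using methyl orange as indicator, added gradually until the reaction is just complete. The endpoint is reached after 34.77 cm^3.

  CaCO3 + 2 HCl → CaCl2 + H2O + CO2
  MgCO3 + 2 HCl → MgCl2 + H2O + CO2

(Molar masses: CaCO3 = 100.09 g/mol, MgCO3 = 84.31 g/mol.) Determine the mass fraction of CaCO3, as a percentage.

n(HCl) = 0.03477 × 0.3945 = 0.01372 mol
Let x = n(CaCO3), y = n(MgCO3).
Titrant: 2x + 2y = 0.01372;  mass: 100.09x + 84.31y = 0.6462
Solving, x = 4.307 × 10^-3 mol, y = 2.551 × 10^-3 mol
mass of CaCO3 = 4.307 × 10^-3 × 100.09 = 0.4311 g
% CaCO3 = 0.4311 / 0.6462 × 100 = 66.72 %

66.72 %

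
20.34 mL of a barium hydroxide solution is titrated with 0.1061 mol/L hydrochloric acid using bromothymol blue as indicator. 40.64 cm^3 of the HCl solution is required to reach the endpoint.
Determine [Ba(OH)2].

0.1060 mol/L

Ba(OH)2 + 2 HCl → BaCl2 + 2 H2O
n(HCl) = 0.04064 L × 0.1061 mol/L = 4.312 × 10^-3 mol
From the 1:2 mole ratio, n(Ba(OH)2) = 1/2 × 4.312 × 10^-3 = 2.156 × 10^-3 mol
[Ba(OH)2] = 2.156 × 10^-3 mol / 0.02034 L = 0.1060 mol/L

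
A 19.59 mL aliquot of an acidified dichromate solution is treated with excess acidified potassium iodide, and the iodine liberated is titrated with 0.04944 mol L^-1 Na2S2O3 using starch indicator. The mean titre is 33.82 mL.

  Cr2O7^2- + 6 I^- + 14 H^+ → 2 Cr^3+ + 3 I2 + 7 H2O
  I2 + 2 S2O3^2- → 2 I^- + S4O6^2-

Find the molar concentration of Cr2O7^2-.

0.01423 mol/L

n(S2O3^2-) = 0.03382 × 0.04944 = 1.672 × 10^-3 mol
n(I2) = n(S2O3^2-)/2 = 8.360 × 10^-4 mol
From the 1:3 ratio, n(Cr2O7^2-) in the aliquot = 1/3 × 8.360 × 10^-4 = 2.787 × 10^-4 mol
[Cr2O7^2-] = 2.787 × 10^-4 / 0.01959 = 0.01423 mol/L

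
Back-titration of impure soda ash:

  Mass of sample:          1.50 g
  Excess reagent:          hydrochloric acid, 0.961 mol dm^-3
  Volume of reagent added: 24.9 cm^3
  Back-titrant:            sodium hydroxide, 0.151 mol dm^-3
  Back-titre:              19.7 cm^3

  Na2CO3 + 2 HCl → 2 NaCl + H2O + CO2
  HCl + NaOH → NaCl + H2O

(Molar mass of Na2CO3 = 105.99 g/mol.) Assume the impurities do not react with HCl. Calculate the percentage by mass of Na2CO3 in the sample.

74.0 %

n(HCl) added = 0.0249 × 0.961 = 0.0239 mol
n(NaOH) used in back-titration = 0.0197 × 0.151 = 2.97 × 10^-3 mol
n(HCl) left over = 2.97 × 10^-3 mol (1:1 ratio)
n(HCl) consumed by analyte = 0.0239 − 2.97 × 10^-3 = 0.0210 mol
From the 1:2 ratio, n(Na2CO3) = 1/2 × 0.0210 = 0.0105 mol
mass of Na2CO3 = 0.0105 × 105.99 = 1.11 g
% Na2CO3 = 1.11 / 1.50 × 100 = 74.0 %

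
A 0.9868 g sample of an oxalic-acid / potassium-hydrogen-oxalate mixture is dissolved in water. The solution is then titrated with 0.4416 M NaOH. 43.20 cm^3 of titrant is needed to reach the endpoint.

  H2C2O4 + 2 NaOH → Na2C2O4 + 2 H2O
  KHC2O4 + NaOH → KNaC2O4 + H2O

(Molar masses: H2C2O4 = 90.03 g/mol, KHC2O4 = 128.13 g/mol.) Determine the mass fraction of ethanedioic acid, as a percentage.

80.00 %

n(NaOH) = 0.04320 × 0.4416 = 0.01908 mol
Let x = n(H2C2O4), y = n(KHC2O4).
Titrant: 2x + 1y = 0.01908;  mass: 90.03x + 128.13y = 0.9868
Solving, x = 8.768 × 10^-3 mol, y = 1.541 × 10^-3 mol
mass of H2C2O4 = 8.768 × 10^-3 × 90.03 = 0.7894 g
% H2C2O4 = 0.7894 / 0.9868 × 100 = 80.00 %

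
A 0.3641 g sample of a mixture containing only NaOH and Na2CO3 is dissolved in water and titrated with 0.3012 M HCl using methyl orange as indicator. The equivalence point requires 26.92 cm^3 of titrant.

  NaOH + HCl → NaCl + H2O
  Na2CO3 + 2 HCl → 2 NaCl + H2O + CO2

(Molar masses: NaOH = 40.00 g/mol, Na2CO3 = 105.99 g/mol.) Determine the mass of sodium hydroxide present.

0.2019 g

n(HCl) = 0.02692 × 0.3012 = 8.108 × 10^-3 mol
Let x = n(NaOH), y = n(Na2CO3).
Titrant: 1x + 2y = 8.108 × 10^-3;  mass: 40.00x + 105.99y = 0.3641
Solving, x = 5.048 × 10^-3 mol, y = 1.530 × 10^-3 mol
mass of NaOH = 5.048 × 10^-3 × 40.00 = 0.2019 g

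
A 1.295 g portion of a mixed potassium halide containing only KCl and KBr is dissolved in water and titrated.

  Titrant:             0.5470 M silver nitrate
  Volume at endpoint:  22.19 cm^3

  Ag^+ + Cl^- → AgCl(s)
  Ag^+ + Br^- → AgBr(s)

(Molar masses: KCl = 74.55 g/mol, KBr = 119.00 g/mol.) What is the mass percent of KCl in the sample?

19.35 %

n(AgNO3) = 0.02219 × 0.5470 = 0.01214 mol
Let x = n(KCl), y = n(KBr).
Titrant: 1x + 1y = 0.01214;  mass: 74.55x + 119.00y = 1.295
Solving, x = 3.361 × 10^-3 mol, y = 8.777 × 10^-3 mol
mass of KCl = 3.361 × 10^-3 × 74.55 = 0.2506 g
% KCl = 0.2506 / 1.295 × 100 = 19.35 %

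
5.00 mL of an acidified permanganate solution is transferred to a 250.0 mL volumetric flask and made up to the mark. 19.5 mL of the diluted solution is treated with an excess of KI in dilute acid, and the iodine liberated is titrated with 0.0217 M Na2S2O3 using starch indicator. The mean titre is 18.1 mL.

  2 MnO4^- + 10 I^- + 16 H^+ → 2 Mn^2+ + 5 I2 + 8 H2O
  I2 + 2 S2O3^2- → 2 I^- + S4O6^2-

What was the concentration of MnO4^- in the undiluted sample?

n(S2O3^2-) = 0.0181 × 0.0217 = 3.93 × 10^-4 mol
n(I2) = n(S2O3^2-)/2 = 1.96 × 10^-4 mol
From the 2:5 ratio, n(MnO4^-) in the aliquot = 2/5 × 1.96 × 10^-4 = 7.86 × 10^-5 mol
[MnO4^-]_dilute = 7.86 × 10^-5 / 0.0195 = 0.00403 mol/L
[MnO4^-]_original = 0.00403 × 250.0/5.00 = 0.201 mol/L

0.201 M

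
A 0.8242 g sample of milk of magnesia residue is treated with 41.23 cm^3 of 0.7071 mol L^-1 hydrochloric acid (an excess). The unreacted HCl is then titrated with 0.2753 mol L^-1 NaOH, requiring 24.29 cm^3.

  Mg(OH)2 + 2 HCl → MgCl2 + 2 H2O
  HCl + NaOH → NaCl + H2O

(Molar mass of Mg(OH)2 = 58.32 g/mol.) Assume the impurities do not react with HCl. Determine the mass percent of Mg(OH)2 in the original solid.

79.49 %

n(HCl) added = 0.04123 × 0.7071 = 0.02915 mol
n(NaOH) used in back-titration = 0.02429 × 0.2753 = 6.687 × 10^-3 mol
n(HCl) left over = 6.687 × 10^-3 mol (1:1 ratio)
n(HCl) consumed by analyte = 0.02915 − 6.687 × 10^-3 = 0.02247 mol
From the 1:2 ratio, n(Mg(OH)2) = 1/2 × 0.02247 = 0.01123 mol
mass of Mg(OH)2 = 0.01123 × 58.32 = 0.6551 g
% Mg(OH)2 = 0.6551 / 0.8242 × 100 = 79.49 %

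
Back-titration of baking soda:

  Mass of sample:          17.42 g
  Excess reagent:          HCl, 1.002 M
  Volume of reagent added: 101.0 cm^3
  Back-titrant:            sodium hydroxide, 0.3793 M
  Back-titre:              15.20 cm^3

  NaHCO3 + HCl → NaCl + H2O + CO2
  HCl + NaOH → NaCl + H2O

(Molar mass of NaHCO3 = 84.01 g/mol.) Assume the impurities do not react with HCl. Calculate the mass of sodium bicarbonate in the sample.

8.018 g

n(HCl) added = 0.1010 × 1.002 = 0.1012 mol
n(NaOH) used in back-titration = 0.01520 × 0.3793 = 5.765 × 10^-3 mol
n(HCl) left over = 5.765 × 10^-3 mol (1:1 ratio)
n(HCl) consumed by analyte = 0.1012 − 5.765 × 10^-3 = 0.09544 mol
n(NaHCO3) = 0.09544 mol (1:1 ratio)
mass of NaHCO3 = 0.09544 × 84.01 = 8.018 g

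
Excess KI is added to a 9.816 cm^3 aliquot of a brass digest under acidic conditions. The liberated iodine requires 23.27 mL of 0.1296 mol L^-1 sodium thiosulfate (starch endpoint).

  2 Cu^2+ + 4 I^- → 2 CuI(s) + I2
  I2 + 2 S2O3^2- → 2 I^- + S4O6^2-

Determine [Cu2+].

0.3072 mol/L

n(S2O3^2-) = 0.02327 × 0.1296 = 3.016 × 10^-3 mol
n(I2) = n(S2O3^2-)/2 = 1.508 × 10^-3 mol
From the 2:1 ratio, n(Cu2+) in the aliquot = 2/1 × 1.508 × 10^-3 = 3.016 × 10^-3 mol
[Cu2+] = 3.016 × 10^-3 / 0.009816 = 0.3072 mol/L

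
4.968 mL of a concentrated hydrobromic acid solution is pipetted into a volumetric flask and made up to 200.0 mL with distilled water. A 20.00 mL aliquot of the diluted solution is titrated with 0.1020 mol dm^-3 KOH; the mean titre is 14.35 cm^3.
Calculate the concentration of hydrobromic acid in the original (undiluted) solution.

2.946 mol/L

HBr + KOH → KBr + H2O
n(KOH) = 0.01435 × 0.1020 = 1.464 × 10^-3 mol
n(HBr) in the aliquot = 1.464 × 10^-3 mol (1:1 ratio)
[HBr]_dilute = 1.464 × 10^-3 / 0.02000 = 0.07318 mol/L
Dilution factor = 200.0 / 4.968 = 40.26
[HBr]_stock = 0.07318 × 40.26 = 2.946 mol/L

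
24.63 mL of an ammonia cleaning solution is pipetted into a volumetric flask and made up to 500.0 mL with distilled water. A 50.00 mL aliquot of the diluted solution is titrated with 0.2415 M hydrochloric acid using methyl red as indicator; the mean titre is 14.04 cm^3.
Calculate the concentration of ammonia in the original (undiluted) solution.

1.377 M

NH3 + HCl → NH4Cl
n(HCl) = 0.01404 × 0.2415 = 3.391 × 10^-3 mol
n(NH3) in the aliquot = 3.391 × 10^-3 mol (1:1 ratio)
[NH3]_dilute = 3.391 × 10^-3 / 0.05000 = 0.06781 mol/L
Dilution factor = 500.0 / 24.63 = 20.30
[NH3]_stock = 0.06781 × 20.30 = 1.377 mol/L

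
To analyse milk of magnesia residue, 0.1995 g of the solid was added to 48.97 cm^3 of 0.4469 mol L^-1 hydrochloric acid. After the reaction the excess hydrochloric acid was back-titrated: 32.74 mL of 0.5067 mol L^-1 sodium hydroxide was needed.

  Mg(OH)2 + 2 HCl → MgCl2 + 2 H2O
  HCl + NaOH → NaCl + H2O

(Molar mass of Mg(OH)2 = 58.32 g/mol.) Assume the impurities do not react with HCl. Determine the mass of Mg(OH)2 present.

n(HCl) added = 0.04897 × 0.4469 = 0.02188 mol
n(NaOH) used in back-titration = 0.03274 × 0.5067 = 0.01659 mol
n(HCl) left over = 0.01659 mol (1:1 ratio)
n(HCl) consumed by analyte = 0.02188 − 0.01659 = 5.295 × 10^-3 mol
From the 1:2 ratio, n(Mg(OH)2) = 1/2 × 5.295 × 10^-3 = 2.648 × 10^-3 mol
mass of Mg(OH)2 = 2.648 × 10^-3 × 58.32 = 0.1544 g

0.1544 g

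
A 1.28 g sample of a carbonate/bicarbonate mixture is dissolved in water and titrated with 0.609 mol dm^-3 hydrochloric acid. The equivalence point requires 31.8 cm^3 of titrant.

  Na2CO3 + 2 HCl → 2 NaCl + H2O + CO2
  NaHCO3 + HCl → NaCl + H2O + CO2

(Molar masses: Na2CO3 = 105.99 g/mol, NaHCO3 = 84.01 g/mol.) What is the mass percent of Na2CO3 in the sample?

n(HCl) = 0.0318 × 0.609 = 0.0194 mol
Let x = n(Na2CO3), y = n(NaHCO3).
Titrant: 2x + 1y = 0.0194;  mass: 105.99x + 84.01y = 1.28
Solving, x = 5.59 × 10^-3 mol, y = 8.18 × 10^-3 mol
mass of Na2CO3 = 5.59 × 10^-3 × 105.99 = 0.593 g
% Na2CO3 = 0.593 / 1.28 × 100 = 46.3 %

46.3 %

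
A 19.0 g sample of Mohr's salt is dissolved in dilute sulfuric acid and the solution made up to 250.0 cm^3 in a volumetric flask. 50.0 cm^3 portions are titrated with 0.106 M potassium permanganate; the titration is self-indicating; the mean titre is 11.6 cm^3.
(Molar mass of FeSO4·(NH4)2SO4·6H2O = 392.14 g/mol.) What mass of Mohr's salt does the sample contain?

12.1 g

MnO4^- + 5 Fe^2+ + 8 H^+ → Mn^2+ + 5 Fe^3+ + 4 H2O
n(KMnO4) per titration = 0.0116 × 0.106 = 1.23 × 10^-3 mol
From the 5:1 ratio, n(FeSO4·(NH4)2SO4·6H2O) in each aliquot = 5/1 × 1.23 × 10^-3 = 6.15 × 10^-3 mol
n(FeSO4·(NH4)2SO4·6H2O) in the whole flask = 6.15 × 10^-3 × 250.0/50.0 = 0.0307 mol
mass of FeSO4·(NH4)2SO4·6H2O = 0.0307 × 392.14 = 12.1 g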